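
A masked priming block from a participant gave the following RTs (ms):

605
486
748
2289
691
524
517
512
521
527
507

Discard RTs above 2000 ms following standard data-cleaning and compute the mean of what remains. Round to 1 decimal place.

563.8 ms

Excluded: 2289
Retained (n=10): Σ = 5638
Mean = 5638/10 = 563.8000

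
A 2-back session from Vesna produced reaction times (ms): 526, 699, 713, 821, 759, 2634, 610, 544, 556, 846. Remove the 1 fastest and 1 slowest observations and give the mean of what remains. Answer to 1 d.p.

693.5 ms

Sorted: 526, 544, 556, 610, 699, 713, 759, 821, 846, 2634
Drop lowest 1 (526) and highest 1 (2634)
Remaining (n=8): Σ = 5548, mean = 5548/8 = 693.500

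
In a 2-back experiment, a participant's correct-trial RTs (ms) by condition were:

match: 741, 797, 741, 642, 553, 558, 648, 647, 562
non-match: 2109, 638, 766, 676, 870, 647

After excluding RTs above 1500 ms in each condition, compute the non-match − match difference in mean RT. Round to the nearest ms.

65 ms

non-match: exclude 2109
M(match) = 5889/9 = 654.333
M(non-match) = 3597/5 = 719.400
Difference = 719.400 − 654.333 = 65.067 ms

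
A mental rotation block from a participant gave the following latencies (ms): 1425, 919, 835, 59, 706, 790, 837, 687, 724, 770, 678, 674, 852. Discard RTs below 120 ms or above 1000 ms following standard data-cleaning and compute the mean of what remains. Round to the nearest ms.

Excluded: 59, 1425
Retained (n=11): Σ = 8472
Mean = 8472/11 = 770.1818

770 ms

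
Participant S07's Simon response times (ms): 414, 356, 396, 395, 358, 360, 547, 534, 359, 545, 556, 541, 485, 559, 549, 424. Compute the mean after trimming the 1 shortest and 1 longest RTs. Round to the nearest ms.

Sorted: 356, 358, 359, 360, 395, 396, 414, 424, 485, 534, 541, 545, 547, 549, 556, 559
Drop lowest 1 (356) and highest 1 (559)
Remaining (n=14): Σ = 6463, mean = 6463/14 = 461.643

462 ms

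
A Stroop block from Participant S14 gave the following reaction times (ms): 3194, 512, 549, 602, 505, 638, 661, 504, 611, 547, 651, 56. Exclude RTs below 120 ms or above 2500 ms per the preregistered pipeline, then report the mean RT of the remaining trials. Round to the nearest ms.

578 ms

Excluded: 56, 3194
Retained (n=10): Σ = 5780
Mean = 5780/10 = 578.0000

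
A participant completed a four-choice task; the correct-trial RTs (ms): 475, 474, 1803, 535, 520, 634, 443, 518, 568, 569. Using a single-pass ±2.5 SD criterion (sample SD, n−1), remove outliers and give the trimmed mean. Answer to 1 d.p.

n = 10, ΣRT = 6539, M = 653.900
Σ(x−M)² = 1494796.90; s = √(1494796.90/9) = 407.540
Cutoffs: 653.900 ± 2.5·407.540 → [-364.9, 1672.7]
Outside: 1803 → excluded.
Retained (n=9): Σ = 4736, mean = 4736/9 = 526.222

526.2 ms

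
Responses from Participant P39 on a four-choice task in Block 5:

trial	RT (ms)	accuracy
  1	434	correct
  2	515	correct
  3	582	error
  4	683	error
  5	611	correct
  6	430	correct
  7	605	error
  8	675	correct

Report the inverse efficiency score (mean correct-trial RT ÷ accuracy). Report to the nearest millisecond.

Correct trials (n=5): 434, 515, 611, 430, 675
Mean correct RT = 2665/5 = 533.0000 ms
Proportion correct = 5/8
IES = 533.0000 / (5/8) = 852.800 ms

853 ms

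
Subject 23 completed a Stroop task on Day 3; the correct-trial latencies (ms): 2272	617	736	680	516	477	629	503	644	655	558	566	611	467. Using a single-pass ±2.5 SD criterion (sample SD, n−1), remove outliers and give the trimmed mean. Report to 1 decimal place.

n = 14, ΣRT = 9931, M = 709.357
Σ(x−M)² = 2711469.21; s = √(2711469.21/13) = 456.700
Cutoffs: 709.357 ± 2.5·456.700 → [-432.4, 1851.1]
Outside: 2272 → excluded.
Retained (n=13): Σ = 7659, mean = 7659/13 = 589.154

589.2 ms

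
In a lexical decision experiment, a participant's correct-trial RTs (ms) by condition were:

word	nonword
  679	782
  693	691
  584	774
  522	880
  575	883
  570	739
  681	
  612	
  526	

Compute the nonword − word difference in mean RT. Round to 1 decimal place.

186.8 ms

M(word) = 5442/9 = 604.667
M(nonword) = 4749/6 = 791.500
Difference = 791.500 − 604.667 = 186.833 ms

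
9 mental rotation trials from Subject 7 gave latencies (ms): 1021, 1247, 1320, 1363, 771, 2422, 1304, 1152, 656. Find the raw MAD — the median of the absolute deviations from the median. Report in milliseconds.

116 ms

Sorted: 656, 771, 1021, 1152, 1247, 1304, 1320, 1363, 2422 → median = 1247
|x − 1247|: 226, 0, 73, 116, 476, 1175, 57, 95, 591
Sorted deviations: 0, 57, 73, 95, 116, 226, 476, 591, 1175 → MAD = 116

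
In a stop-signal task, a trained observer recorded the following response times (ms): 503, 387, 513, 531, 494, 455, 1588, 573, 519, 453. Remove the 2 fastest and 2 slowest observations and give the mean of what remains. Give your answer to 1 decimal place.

502.5 ms

Sorted: 387, 453, 455, 494, 503, 513, 519, 531, 573, 1588
Drop lowest 2 (387, 453) and highest 2 (573, 1588)
Remaining (n=6): Σ = 3015, mean = 3015/6 = 502.500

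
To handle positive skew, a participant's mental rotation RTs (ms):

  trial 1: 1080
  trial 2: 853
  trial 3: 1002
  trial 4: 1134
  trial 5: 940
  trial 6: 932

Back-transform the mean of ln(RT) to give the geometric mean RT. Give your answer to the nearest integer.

986 ms

ln(RT): 6.9847, 6.7488, 6.9098, 7.0335, 6.8459, 6.8373
Mean ln(RT) = 41.3599/6 = 6.89332
Geometric mean = exp(6.89332) = 985.67 ms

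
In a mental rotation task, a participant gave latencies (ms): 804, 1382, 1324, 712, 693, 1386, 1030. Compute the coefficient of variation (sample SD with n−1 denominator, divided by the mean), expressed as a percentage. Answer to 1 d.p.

n = 7, Σ = 7331, M = 1047.2857
Σ(x−M)² = 600753.429; s = √(600753.429/6) = 316.4262
CV = 316.4262 / 1047.2857 = 0.30214 = 30.214%

30.2%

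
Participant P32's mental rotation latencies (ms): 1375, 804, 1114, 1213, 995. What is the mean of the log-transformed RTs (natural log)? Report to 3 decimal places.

6.987

ln(RT): 7.2262, 6.6896, 7.0157, 7.1009, 6.9027
Σ ln(RT) = 34.9351
Mean = 34.9351/5 = 6.98702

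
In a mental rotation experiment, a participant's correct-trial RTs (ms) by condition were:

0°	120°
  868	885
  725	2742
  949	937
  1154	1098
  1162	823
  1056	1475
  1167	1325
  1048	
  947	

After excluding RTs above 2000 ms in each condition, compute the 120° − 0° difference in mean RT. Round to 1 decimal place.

120°: exclude 2742
M(0°) = 9076/9 = 1008.444
M(120°) = 6543/6 = 1090.500
Difference = 1090.500 − 1008.444 = 82.056 ms

82.1 ms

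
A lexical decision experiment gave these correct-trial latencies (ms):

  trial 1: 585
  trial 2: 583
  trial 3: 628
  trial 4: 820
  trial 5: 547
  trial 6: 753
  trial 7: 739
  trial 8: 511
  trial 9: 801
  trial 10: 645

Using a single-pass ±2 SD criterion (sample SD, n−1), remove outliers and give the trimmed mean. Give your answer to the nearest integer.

n = 10, ΣRT = 6612, M = 661.200
Σ(x−M)² = 108129.60; s = √(108129.60/9) = 109.610
Cutoffs: 661.200 ± 2·109.610 → [442.0, 880.4]
No RTs fall outside the cutoffs; all 10 retained. Mean = 6612/10 = 661.200

661 ms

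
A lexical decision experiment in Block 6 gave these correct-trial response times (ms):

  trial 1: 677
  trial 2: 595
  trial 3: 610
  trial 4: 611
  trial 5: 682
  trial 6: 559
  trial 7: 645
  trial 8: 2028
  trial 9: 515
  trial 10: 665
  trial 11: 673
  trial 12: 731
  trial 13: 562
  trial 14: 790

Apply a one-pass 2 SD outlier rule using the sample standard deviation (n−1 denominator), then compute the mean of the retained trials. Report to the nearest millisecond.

n = 14, ΣRT = 10343, M = 738.786
Σ(x−M)² = 1857612.36; s = √(1857612.36/13) = 378.012
Cutoffs: 738.786 ± 2·378.012 → [-17.2, 1494.8]
Outside: 2028 → excluded.
Retained (n=13): Σ = 8315, mean = 8315/13 = 639.615

640 ms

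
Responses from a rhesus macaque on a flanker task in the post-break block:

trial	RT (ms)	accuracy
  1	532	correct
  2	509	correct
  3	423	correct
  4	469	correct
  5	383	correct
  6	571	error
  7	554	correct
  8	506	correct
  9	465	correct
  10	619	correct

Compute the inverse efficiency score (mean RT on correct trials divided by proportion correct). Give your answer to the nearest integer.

Correct trials (n=9): 532, 509, 423, 469, 383, 554, 506, 465, 619
Mean correct RT = 4460/9 = 495.5556 ms
Proportion correct = 9/10
IES = 495.5556 / (9/10) = 550.617 ms

551 ms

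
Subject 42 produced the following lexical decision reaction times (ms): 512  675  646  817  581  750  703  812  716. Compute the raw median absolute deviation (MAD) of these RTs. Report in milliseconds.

57 ms

Sorted: 512, 581, 646, 675, 703, 716, 750, 812, 817 → median = 703
|x − 703|: 191, 28, 57, 114, 122, 47, 0, 109, 13
Sorted deviations: 0, 13, 28, 47, 57, 109, 114, 122, 191 → MAD = 57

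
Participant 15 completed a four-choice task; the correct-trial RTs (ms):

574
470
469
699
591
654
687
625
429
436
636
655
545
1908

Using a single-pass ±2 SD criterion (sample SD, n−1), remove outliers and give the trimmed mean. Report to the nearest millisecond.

575 ms

n = 14, ΣRT = 9378, M = 669.857
Σ(x−M)² = 1761755.71; s = √(1761755.71/13) = 368.130
Cutoffs: 669.857 ± 2·368.130 → [-66.4, 1406.1]
Outside: 1908 → excluded.
Retained (n=13): Σ = 7470, mean = 7470/13 = 574.615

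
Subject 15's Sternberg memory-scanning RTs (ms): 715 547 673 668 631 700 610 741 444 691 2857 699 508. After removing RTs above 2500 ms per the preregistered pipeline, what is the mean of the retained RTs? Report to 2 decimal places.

Excluded: 2857
Retained (n=12): Σ = 7627
Mean = 7627/12 = 635.5833

635.58 ms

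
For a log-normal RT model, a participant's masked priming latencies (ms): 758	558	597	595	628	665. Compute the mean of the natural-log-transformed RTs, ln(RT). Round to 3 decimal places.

ln(RT): 6.6307, 6.3244, 6.3919, 6.3886, 6.4425, 6.4998
Σ ln(RT) = 38.6778
Mean = 38.6778/6 = 6.44631

6.446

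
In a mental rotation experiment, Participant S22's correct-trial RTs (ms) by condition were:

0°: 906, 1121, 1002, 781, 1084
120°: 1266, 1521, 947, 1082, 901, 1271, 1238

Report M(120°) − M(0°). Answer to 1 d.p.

196.3 ms

M(0°) = 4894/5 = 978.800
M(120°) = 8226/7 = 1175.143
Difference = 1175.143 − 978.800 = 196.343 ms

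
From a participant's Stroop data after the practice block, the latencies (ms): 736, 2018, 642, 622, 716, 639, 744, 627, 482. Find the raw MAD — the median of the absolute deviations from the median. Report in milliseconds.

74 ms

Sorted: 482, 622, 627, 639, 642, 716, 736, 744, 2018 → median = 642
|x − 642|: 94, 1376, 0, 20, 74, 3, 102, 15, 160
Sorted deviations: 0, 3, 15, 20, 74, 94, 102, 160, 1376 → MAD = 74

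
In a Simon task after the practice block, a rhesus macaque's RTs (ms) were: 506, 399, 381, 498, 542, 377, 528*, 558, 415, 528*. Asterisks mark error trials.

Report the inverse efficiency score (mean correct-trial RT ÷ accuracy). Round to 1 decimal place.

574.4 ms

Correct trials (n=8): 506, 399, 381, 498, 542, 377, 558, 415
Mean correct RT = 3676/8 = 459.5000 ms
Proportion correct = 8/10
IES = 459.5000 / (8/10) = 574.375 ms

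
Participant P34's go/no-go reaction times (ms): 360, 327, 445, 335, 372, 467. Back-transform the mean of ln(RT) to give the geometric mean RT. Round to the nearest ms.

381 ms

ln(RT): 5.8861, 5.7900, 6.0981, 5.8141, 5.9189, 6.1463
Mean ln(RT) = 35.6535/6 = 5.94225
Geometric mean = exp(5.94225) = 380.79 ms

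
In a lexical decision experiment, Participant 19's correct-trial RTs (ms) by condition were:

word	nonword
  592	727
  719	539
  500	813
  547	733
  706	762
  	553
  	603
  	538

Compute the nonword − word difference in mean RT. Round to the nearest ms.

M(word) = 3064/5 = 612.800
M(nonword) = 5268/8 = 658.500
Difference = 658.500 − 612.800 = 45.700 ms

46 ms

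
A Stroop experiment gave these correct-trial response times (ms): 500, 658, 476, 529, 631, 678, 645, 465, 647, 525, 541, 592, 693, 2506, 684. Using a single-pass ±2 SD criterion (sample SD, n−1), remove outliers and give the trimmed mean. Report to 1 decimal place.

590.3 ms

n = 15, ΣRT = 10770, M = 718.000
Σ(x−M)² = 3512136.00; s = √(3512136.00/14) = 500.866
Cutoffs: 718.000 ± 2·500.866 → [-283.7, 1719.7]
Outside: 2506 → excluded.
Retained (n=14): Σ = 8264, mean = 8264/14 = 590.286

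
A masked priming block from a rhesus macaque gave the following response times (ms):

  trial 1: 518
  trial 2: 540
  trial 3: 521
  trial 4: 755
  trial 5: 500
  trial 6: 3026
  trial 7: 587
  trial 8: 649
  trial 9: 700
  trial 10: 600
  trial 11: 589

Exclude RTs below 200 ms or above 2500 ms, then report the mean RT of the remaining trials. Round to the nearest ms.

Excluded: 3026
Retained (n=10): Σ = 5959
Mean = 5959/10 = 595.9000

596 ms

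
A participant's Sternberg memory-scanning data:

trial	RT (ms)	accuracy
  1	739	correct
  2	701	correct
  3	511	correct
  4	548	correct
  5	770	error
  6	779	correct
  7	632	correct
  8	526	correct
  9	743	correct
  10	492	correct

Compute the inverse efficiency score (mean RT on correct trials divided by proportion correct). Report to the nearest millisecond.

Correct trials (n=9): 739, 701, 511, 548, 779, 632, 526, 743, 492
Mean correct RT = 5671/9 = 630.1111 ms
Proportion correct = 9/10
IES = 630.1111 / (9/10) = 700.123 ms

700 ms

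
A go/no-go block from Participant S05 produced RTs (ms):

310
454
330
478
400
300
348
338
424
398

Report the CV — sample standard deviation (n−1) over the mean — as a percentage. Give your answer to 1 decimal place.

16.3%

n = 10, Σ = 3780, M = 378.0000
Σ(x−M)² = 34288.000; s = √(34288.000/9) = 61.7234
CV = 61.7234 / 378.0000 = 0.16329 = 16.329%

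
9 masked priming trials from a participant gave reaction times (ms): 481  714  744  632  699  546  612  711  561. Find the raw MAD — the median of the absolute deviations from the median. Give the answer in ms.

Sorted: 481, 546, 561, 612, 632, 699, 711, 714, 744 → median = 632
|x − 632|: 151, 82, 112, 0, 67, 86, 20, 79, 71
Sorted deviations: 0, 20, 67, 71, 79, 82, 86, 112, 151 → MAD = 79

79 ms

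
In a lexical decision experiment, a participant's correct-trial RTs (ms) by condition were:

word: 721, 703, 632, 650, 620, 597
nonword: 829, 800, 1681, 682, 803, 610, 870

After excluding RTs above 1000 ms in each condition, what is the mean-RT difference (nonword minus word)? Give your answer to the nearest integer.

nonword: exclude 1681
M(word) = 3923/6 = 653.833
M(nonword) = 4594/6 = 765.667
Difference = 765.667 − 653.833 = 111.833 ms

112 ms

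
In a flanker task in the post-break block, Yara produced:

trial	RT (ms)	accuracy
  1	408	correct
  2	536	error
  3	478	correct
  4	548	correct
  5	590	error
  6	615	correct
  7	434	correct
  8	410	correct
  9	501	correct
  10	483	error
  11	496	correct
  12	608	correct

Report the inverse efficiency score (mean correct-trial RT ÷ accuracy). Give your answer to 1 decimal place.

666.4 ms

Correct trials (n=9): 408, 478, 548, 615, 434, 410, 501, 496, 608
Mean correct RT = 4498/9 = 499.7778 ms
Proportion correct = 9/12
IES = 499.7778 / (9/12) = 666.370 ms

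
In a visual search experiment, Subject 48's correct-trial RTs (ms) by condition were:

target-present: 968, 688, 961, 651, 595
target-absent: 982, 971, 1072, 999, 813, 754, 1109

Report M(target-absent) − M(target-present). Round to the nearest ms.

185 ms

M(target-present) = 3863/5 = 772.600
M(target-absent) = 6700/7 = 957.143
Difference = 957.143 − 772.600 = 184.543 ms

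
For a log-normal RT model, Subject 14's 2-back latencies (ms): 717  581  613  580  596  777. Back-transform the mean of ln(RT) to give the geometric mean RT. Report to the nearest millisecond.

640 ms

ln(RT): 6.5751, 6.3648, 6.4184, 6.3630, 6.3902, 6.6554
Mean ln(RT) = 38.7669/6 = 6.46115
Geometric mean = exp(6.46115) = 639.80 ms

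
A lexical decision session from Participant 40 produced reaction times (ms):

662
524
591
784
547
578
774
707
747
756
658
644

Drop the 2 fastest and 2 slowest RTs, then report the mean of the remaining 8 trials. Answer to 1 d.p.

Sorted: 524, 547, 578, 591, 644, 658, 662, 707, 747, 756, 774, 784
Drop lowest 2 (524, 547) and highest 2 (774, 784)
Remaining (n=8): Σ = 5343, mean = 5343/8 = 667.875

667.9 ms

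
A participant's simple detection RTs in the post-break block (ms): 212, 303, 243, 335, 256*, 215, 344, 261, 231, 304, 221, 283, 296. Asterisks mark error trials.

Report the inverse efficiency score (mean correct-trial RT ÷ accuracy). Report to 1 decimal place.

Correct trials (n=12): 212, 303, 243, 335, 215, 344, 261, 231, 304, 221, 283, 296
Mean correct RT = 3248/12 = 270.6667 ms
Proportion correct = 12/13
IES = 270.6667 / (12/13) = 293.222 ms

293.2 ms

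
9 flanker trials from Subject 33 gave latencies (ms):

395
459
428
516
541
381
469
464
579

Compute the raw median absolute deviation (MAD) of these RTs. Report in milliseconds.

Sorted: 381, 395, 428, 459, 464, 469, 516, 541, 579 → median = 464
|x − 464|: 69, 5, 36, 52, 77, 83, 5, 0, 115
Sorted deviations: 0, 5, 5, 36, 52, 69, 77, 83, 115 → MAD = 52

52 ms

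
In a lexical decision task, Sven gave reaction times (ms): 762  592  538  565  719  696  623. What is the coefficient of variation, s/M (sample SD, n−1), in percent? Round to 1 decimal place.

n = 7, Σ = 4495, M = 642.1429
Σ(x−M)² = 42850.857; s = √(42850.857/6) = 84.5092
CV = 84.5092 / 642.1429 = 0.13161 = 13.161%

13.2%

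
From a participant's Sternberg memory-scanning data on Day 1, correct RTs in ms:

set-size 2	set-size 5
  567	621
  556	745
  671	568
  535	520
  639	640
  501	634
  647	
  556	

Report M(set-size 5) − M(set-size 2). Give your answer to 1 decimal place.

M(set-size 2) = 4672/8 = 584.000
M(set-size 5) = 3728/6 = 621.333
Difference = 621.333 − 584.000 = 37.333 ms

37.3 ms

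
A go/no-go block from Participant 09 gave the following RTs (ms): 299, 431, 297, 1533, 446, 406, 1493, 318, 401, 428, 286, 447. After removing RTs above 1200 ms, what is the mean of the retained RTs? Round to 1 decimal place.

375.9 ms

Excluded: 1493, 1533
Retained (n=10): Σ = 3759
Mean = 3759/10 = 375.9000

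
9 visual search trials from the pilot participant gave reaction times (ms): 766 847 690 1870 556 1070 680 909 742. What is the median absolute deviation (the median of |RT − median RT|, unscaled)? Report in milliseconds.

86 ms

Sorted: 556, 680, 690, 742, 766, 847, 909, 1070, 1870 → median = 766
|x − 766|: 0, 81, 76, 1104, 210, 304, 86, 143, 24
Sorted deviations: 0, 24, 76, 81, 86, 143, 210, 304, 1104 → MAD = 86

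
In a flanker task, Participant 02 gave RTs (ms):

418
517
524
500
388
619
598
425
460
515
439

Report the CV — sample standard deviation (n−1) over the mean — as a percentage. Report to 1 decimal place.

15.0%

n = 11, Σ = 5403, M = 491.1818
Σ(x−M)² = 54213.636; s = √(54213.636/10) = 73.6299
CV = 73.6299 / 491.1818 = 0.14990 = 14.990%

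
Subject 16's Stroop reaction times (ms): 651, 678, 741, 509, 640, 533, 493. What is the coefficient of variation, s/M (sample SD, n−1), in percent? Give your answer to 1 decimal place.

n = 7, Σ = 4245, M = 606.4286
Σ(x−M)² = 54095.714; s = √(54095.714/6) = 94.9524
CV = 94.9524 / 606.4286 = 0.15658 = 15.658%

15.7%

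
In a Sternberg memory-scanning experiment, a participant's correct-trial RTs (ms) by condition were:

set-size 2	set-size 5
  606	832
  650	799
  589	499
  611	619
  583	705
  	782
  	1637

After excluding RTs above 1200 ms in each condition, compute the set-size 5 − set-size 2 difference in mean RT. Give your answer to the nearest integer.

98 ms

set-size 5: exclude 1637
M(set-size 2) = 3039/5 = 607.800
M(set-size 5) = 4236/6 = 706.000
Difference = 706.000 − 607.800 = 98.200 ms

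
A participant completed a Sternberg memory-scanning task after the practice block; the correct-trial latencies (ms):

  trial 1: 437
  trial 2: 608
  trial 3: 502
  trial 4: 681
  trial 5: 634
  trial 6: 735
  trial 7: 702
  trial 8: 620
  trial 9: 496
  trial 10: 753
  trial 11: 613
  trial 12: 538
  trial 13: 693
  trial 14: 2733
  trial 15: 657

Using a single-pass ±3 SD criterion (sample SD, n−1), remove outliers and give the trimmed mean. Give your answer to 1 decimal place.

619.2 ms

n = 15, ΣRT = 11402, M = 760.133
Σ(x−M)² = 4288167.73; s = √(4288167.73/14) = 553.442
Cutoffs: 760.133 ± 3·553.442 → [-900.2, 2420.5]
Outside: 2733 → excluded.
Retained (n=14): Σ = 8669, mean = 8669/14 = 619.214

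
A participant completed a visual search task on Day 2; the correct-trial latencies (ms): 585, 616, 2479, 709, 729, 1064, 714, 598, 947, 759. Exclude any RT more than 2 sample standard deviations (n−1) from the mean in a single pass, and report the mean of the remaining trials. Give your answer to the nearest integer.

747 ms

n = 10, ΣRT = 9200, M = 920.000
Σ(x−M)² = 2909630.00; s = √(2909630.00/9) = 568.588
Cutoffs: 920.000 ± 2·568.588 → [-217.2, 2057.2]
Outside: 2479 → excluded.
Retained (n=9): Σ = 6721, mean = 6721/9 = 746.778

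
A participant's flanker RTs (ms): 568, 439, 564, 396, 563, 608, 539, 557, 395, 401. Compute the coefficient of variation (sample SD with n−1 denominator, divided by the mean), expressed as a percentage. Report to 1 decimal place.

n = 10, Σ = 5030, M = 503.0000
Σ(x−M)² = 64396.000; s = √(64396.000/9) = 84.5879
CV = 84.5879 / 503.0000 = 0.16817 = 16.817%

16.8%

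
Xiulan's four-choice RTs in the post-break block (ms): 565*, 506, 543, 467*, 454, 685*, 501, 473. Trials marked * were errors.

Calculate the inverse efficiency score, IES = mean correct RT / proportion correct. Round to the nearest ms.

793 ms

Correct trials (n=5): 506, 543, 454, 501, 473
Mean correct RT = 2477/5 = 495.4000 ms
Proportion correct = 5/8
IES = 495.4000 / (5/8) = 792.640 ms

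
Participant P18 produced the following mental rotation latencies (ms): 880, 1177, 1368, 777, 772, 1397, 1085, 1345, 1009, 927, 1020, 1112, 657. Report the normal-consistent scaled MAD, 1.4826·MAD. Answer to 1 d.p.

232.8 ms

Sorted: 657, 772, 777, 880, 927, 1009, 1020, 1085, 1112, 1177, 1345, 1368, 1397 → median = 1020
|x − 1020| sorted: 0, 11, 65, 92, 93, 140, 157, 243, 248, 325, 348, 363, 377 → MAD = 157
Robust SD ≈ 1.4826 × 157 = 232.768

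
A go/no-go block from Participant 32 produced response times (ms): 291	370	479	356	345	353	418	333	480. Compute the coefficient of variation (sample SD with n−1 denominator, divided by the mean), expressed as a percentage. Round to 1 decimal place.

n = 9, Σ = 3425, M = 380.5556
Σ(x−M)² = 34002.222; s = √(34002.222/8) = 65.1942
CV = 65.1942 / 380.5556 = 0.17131 = 17.131%

17.1%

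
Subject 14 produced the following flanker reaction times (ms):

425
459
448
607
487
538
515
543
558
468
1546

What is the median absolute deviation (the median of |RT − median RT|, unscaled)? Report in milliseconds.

47 ms

Sorted: 425, 448, 459, 468, 487, 515, 538, 543, 558, 607, 1546 → median = 515
|x − 515|: 90, 56, 67, 92, 28, 23, 0, 28, 43, 47, 1031
Sorted deviations: 0, 23, 28, 28, 43, 47, 56, 67, 90, 92, 1031 → MAD = 47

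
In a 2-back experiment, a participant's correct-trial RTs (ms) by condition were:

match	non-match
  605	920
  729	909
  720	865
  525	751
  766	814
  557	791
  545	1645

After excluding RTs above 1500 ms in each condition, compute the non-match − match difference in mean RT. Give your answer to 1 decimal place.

non-match: exclude 1645
M(match) = 4447/7 = 635.286
M(non-match) = 5050/6 = 841.667
Difference = 841.667 − 635.286 = 206.381 ms

206.4 ms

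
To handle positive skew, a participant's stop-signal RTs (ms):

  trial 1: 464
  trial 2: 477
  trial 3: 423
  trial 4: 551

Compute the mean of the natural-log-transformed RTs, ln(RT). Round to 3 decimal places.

6.167

ln(RT): 6.1399, 6.1675, 6.0474, 6.3117
Σ ln(RT) = 24.6665
Mean = 24.6665/4 = 6.16663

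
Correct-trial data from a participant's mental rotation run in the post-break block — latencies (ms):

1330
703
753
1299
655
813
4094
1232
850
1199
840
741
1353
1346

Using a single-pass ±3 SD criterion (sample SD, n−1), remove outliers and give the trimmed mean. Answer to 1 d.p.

n = 14, ΣRT = 17208, M = 1229.143
Σ(x−M)² = 9792189.71; s = √(9792189.71/13) = 867.897
Cutoffs: 1229.143 ± 3·867.897 → [-1374.5, 3832.8]
Outside: 4094 → excluded.
Retained (n=13): Σ = 13114, mean = 13114/13 = 1008.769

1008.8 ms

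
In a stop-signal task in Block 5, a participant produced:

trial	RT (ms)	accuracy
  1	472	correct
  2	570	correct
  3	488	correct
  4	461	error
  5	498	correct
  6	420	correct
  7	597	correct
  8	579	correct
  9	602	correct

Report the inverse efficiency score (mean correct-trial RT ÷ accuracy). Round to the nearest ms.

594 ms

Correct trials (n=8): 472, 570, 488, 498, 420, 597, 579, 602
Mean correct RT = 4226/8 = 528.2500 ms
Proportion correct = 8/9
IES = 528.2500 / (8/9) = 594.281 ms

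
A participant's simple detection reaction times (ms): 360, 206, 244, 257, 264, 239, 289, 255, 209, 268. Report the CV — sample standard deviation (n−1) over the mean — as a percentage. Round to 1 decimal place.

16.9%

n = 10, Σ = 2591, M = 259.1000
Σ(x−M)² = 17160.900; s = √(17160.900/9) = 43.6665
CV = 43.6665 / 259.1000 = 0.16853 = 16.853%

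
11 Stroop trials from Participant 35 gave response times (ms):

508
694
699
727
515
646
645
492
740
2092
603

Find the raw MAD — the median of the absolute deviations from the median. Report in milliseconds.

Sorted: 492, 508, 515, 603, 645, 646, 694, 699, 727, 740, 2092 → median = 646
|x − 646|: 138, 48, 53, 81, 131, 0, 1, 154, 94, 1446, 43
Sorted deviations: 0, 1, 43, 48, 53, 81, 94, 131, 138, 154, 1446 → MAD = 81

81 ms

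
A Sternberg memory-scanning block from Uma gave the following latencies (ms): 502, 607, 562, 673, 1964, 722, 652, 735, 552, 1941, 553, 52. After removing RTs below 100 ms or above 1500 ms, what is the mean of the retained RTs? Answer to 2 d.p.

Excluded: 52, 1941, 1964
Retained (n=9): Σ = 5558
Mean = 5558/9 = 617.5556

617.56 ms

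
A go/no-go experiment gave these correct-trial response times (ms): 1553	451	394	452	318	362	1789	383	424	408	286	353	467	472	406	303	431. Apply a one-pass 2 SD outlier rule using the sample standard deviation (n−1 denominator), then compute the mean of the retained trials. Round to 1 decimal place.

n = 17, ΣRT = 9252, M = 544.235
Σ(x−M)² = 2954787.06; s = √(2954787.06/16) = 429.737
Cutoffs: 544.235 ± 2·429.737 → [-315.2, 1403.7]
Outside: 1553, 1789 → excluded.
Retained (n=15): Σ = 5910, mean = 5910/15 = 394.000

394.0 ms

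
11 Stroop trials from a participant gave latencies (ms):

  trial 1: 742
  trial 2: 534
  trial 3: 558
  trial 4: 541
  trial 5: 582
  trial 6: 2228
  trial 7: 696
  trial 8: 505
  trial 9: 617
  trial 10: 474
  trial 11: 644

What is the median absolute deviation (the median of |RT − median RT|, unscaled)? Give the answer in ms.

Sorted: 474, 505, 534, 541, 558, 582, 617, 644, 696, 742, 2228 → median = 582
|x − 582|: 160, 48, 24, 41, 0, 1646, 114, 77, 35, 108, 62
Sorted deviations: 0, 24, 35, 41, 48, 62, 77, 108, 114, 160, 1646 → MAD = 62

62 ms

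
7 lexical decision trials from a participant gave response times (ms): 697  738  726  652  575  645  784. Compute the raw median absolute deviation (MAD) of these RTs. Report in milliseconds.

Sorted: 575, 645, 652, 697, 726, 738, 784 → median = 697
|x − 697|: 0, 41, 29, 45, 122, 52, 87
Sorted deviations: 0, 29, 41, 45, 52, 87, 122 → MAD = 45

45 ms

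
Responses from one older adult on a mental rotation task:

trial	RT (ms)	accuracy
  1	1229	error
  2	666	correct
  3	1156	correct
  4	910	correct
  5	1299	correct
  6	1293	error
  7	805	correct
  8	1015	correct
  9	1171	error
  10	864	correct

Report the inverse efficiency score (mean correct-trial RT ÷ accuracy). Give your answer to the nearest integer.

1370 ms

Correct trials (n=7): 666, 1156, 910, 1299, 805, 1015, 864
Mean correct RT = 6715/7 = 959.2857 ms
Proportion correct = 7/10
IES = 959.2857 / (7/10) = 1370.408 ms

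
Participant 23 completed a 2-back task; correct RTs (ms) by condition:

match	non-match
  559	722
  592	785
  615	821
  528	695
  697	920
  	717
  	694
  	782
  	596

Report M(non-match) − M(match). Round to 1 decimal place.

M(match) = 2991/5 = 598.200
M(non-match) = 6732/9 = 748.000
Difference = 748.000 − 598.200 = 149.800 ms

149.8 ms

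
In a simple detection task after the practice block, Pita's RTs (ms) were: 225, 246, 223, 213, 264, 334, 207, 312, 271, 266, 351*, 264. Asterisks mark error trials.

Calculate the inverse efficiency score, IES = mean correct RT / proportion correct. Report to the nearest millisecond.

Correct trials (n=11): 225, 246, 223, 213, 264, 334, 207, 312, 271, 266, 264
Mean correct RT = 2825/11 = 256.8182 ms
Proportion correct = 11/12
IES = 256.8182 / (11/12) = 280.165 ms

280 ms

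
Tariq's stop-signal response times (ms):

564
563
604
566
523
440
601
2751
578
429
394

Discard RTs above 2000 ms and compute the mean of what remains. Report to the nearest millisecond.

526 ms

Excluded: 2751
Retained (n=10): Σ = 5262
Mean = 5262/10 = 526.2000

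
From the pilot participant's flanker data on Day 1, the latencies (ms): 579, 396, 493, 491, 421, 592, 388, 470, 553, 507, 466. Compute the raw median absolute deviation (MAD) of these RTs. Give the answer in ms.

Sorted: 388, 396, 421, 466, 470, 491, 493, 507, 553, 579, 592 → median = 491
|x − 491|: 88, 95, 2, 0, 70, 101, 103, 21, 62, 16, 25
Sorted deviations: 0, 2, 16, 21, 25, 62, 70, 88, 95, 101, 103 → MAD = 62

62 ms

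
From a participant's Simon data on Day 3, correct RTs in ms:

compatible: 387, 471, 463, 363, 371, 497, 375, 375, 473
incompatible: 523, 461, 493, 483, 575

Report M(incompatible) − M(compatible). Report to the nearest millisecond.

88 ms

M(compatible) = 3775/9 = 419.444
M(incompatible) = 2535/5 = 507.000
Difference = 507.000 − 419.444 = 87.556 ms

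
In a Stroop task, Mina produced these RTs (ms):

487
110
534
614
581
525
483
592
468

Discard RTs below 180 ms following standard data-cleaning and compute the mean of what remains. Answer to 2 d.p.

535.50 ms

Excluded: 110
Retained (n=8): Σ = 4284
Mean = 4284/8 = 535.5000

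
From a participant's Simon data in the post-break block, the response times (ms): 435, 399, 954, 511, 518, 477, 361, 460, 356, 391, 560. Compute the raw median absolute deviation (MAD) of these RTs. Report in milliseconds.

61 ms

Sorted: 356, 361, 391, 399, 435, 460, 477, 511, 518, 560, 954 → median = 460
|x − 460|: 25, 61, 494, 51, 58, 17, 99, 0, 104, 69, 100
Sorted deviations: 0, 17, 25, 51, 58, 61, 69, 99, 100, 104, 494 → MAD = 61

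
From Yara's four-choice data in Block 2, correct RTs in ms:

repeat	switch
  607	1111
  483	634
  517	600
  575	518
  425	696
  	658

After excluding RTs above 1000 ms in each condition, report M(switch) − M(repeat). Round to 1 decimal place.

switch: exclude 1111
M(repeat) = 2607/5 = 521.400
M(switch) = 3106/5 = 621.200
Difference = 621.200 − 521.400 = 99.800 ms

99.8 ms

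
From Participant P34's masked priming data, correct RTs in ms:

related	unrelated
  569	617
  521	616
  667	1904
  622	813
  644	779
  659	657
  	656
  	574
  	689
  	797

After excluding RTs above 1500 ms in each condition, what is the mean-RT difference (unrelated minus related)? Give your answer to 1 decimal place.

unrelated: exclude 1904
M(related) = 3682/6 = 613.667
M(unrelated) = 6198/9 = 688.667
Difference = 688.667 − 613.667 = 75.000 ms

75.0 ms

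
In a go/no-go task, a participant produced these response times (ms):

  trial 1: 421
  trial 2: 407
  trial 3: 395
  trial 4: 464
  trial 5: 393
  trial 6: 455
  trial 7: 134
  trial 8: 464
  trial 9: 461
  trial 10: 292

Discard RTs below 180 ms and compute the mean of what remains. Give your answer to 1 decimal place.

Excluded: 134
Retained (n=9): Σ = 3752
Mean = 3752/9 = 416.8889

416.9 ms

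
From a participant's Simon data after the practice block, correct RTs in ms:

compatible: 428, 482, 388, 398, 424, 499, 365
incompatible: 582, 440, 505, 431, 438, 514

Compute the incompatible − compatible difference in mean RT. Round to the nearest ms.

M(compatible) = 2984/7 = 426.286
M(incompatible) = 2910/6 = 485.000
Difference = 485.000 − 426.286 = 58.714 ms

59 ms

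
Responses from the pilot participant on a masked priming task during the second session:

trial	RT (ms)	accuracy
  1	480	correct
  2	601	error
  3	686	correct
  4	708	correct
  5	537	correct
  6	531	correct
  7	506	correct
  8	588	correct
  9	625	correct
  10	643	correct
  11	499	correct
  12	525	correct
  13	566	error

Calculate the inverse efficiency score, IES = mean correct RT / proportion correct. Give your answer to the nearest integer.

Correct trials (n=11): 480, 686, 708, 537, 531, 506, 588, 625, 643, 499, 525
Mean correct RT = 6328/11 = 575.2727 ms
Proportion correct = 11/13
IES = 575.2727 / (11/13) = 679.868 ms

680 ms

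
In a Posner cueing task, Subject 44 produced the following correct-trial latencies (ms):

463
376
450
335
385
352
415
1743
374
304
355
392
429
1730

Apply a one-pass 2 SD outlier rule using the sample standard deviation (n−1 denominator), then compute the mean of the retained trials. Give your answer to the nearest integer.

n = 14, ΣRT = 8103, M = 578.786
Σ(x−M)² = 3151894.36; s = √(3151894.36/13) = 492.396
Cutoffs: 578.786 ± 2·492.396 → [-406.0, 1563.6]
Outside: 1730, 1743 → excluded.
Retained (n=12): Σ = 4630, mean = 4630/12 = 385.833

386 ms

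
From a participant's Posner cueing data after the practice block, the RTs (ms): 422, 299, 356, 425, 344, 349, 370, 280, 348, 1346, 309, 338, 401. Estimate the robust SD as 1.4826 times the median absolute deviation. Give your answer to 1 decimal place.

Sorted: 280, 299, 309, 338, 344, 348, 349, 356, 370, 401, 422, 425, 1346 → median = 349
|x − 349| sorted: 0, 1, 5, 7, 11, 21, 40, 50, 52, 69, 73, 76, 997 → MAD = 40
Robust SD ≈ 1.4826 × 40 = 59.304

59.3 ms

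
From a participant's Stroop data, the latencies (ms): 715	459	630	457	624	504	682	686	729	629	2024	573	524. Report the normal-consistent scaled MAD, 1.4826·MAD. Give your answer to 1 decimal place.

127.5 ms

Sorted: 457, 459, 504, 524, 573, 624, 629, 630, 682, 686, 715, 729, 2024 → median = 629
|x − 629| sorted: 0, 1, 5, 53, 56, 57, 86, 100, 105, 125, 170, 172, 1395 → MAD = 86
Robust SD ≈ 1.4826 × 86 = 127.504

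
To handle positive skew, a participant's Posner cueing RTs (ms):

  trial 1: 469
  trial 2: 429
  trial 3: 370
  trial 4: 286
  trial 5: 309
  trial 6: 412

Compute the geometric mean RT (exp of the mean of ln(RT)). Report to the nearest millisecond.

ln(RT): 6.1506, 6.0615, 5.9135, 5.6560, 5.7333, 6.0210
Mean ln(RT) = 35.5359/6 = 5.92265
Geometric mean = exp(5.92265) = 373.40 ms

373 ms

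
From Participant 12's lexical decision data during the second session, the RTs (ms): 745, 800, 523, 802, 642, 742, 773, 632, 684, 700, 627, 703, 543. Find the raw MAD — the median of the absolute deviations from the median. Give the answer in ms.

68 ms

Sorted: 523, 543, 627, 632, 642, 684, 700, 703, 742, 745, 773, 800, 802 → median = 700
|x − 700|: 45, 100, 177, 102, 58, 42, 73, 68, 16, 0, 73, 3, 157
Sorted deviations: 0, 3, 16, 42, 45, 58, 68, 73, 73, 100, 102, 157, 177 → MAD = 68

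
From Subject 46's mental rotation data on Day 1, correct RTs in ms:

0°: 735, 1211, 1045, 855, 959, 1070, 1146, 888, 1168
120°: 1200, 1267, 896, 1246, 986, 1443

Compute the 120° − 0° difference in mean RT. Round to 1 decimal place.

164.4 ms

M(0°) = 9077/9 = 1008.556
M(120°) = 7038/6 = 1173.000
Difference = 1173.000 − 1008.556 = 164.444 ms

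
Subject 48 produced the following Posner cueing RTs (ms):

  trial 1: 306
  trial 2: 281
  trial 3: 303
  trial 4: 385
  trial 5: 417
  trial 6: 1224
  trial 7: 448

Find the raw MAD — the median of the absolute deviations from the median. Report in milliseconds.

79 ms

Sorted: 281, 303, 306, 385, 417, 448, 1224 → median = 385
|x − 385|: 79, 104, 82, 0, 32, 839, 63
Sorted deviations: 0, 32, 63, 79, 82, 104, 839 → MAD = 79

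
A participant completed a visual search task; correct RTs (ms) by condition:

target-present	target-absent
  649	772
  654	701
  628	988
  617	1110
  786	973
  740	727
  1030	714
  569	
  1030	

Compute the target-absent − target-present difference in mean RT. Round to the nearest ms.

M(target-present) = 6703/9 = 744.778
M(target-absent) = 5985/7 = 855.000
Difference = 855.000 − 744.778 = 110.222 ms

110 ms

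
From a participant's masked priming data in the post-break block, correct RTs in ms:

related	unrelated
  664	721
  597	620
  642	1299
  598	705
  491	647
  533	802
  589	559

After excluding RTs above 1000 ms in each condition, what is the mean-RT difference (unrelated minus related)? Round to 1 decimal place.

unrelated: exclude 1299
M(related) = 4114/7 = 587.714
M(unrelated) = 4054/6 = 675.667
Difference = 675.667 − 587.714 = 87.952 ms

88.0 ms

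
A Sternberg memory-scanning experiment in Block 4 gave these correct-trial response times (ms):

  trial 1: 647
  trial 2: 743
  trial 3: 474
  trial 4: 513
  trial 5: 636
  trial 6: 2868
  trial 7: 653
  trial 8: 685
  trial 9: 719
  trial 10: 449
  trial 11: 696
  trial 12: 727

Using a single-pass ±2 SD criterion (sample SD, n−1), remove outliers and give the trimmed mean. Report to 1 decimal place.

631.1 ms

n = 12, ΣRT = 9810, M = 817.500
Σ(x−M)² = 4695889.00; s = √(4695889.00/11) = 653.375
Cutoffs: 817.500 ± 2·653.375 → [-489.3, 2124.3]
Outside: 2868 → excluded.
Retained (n=11): Σ = 6942, mean = 6942/11 = 631.091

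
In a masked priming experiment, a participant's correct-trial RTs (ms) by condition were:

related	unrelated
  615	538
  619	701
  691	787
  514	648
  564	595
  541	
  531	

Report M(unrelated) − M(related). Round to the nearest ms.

M(related) = 4075/7 = 582.143
M(unrelated) = 3269/5 = 653.800
Difference = 653.800 − 582.143 = 71.657 ms

72 ms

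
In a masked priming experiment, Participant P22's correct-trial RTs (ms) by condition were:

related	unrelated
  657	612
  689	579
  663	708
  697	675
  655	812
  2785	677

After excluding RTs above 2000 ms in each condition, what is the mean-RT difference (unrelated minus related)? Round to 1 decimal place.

5.0 ms

related: exclude 2785
M(related) = 3361/5 = 672.200
M(unrelated) = 4063/6 = 677.167
Difference = 677.167 − 672.200 = 4.967 ms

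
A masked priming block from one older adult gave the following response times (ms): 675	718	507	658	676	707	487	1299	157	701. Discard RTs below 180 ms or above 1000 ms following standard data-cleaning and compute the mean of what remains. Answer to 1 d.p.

Excluded: 157, 1299
Retained (n=8): Σ = 5129
Mean = 5129/8 = 641.1250

641.1 ms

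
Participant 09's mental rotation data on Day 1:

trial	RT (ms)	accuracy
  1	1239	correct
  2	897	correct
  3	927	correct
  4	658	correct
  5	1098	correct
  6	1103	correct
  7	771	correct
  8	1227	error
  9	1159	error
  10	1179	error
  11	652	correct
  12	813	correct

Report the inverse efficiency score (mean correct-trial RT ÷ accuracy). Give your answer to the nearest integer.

Correct trials (n=9): 1239, 897, 927, 658, 1098, 1103, 771, 652, 813
Mean correct RT = 8158/9 = 906.4444 ms
Proportion correct = 9/12
IES = 906.4444 / (9/12) = 1208.593 ms

1209 ms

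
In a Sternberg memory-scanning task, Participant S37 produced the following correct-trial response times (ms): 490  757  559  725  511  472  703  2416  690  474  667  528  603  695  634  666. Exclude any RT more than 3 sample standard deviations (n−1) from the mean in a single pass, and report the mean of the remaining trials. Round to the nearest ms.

n = 16, ΣRT = 11590, M = 724.375
Σ(x−M)² = 3187513.75; s = √(3187513.75/15) = 460.978
Cutoffs: 724.375 ± 3·460.978 → [-658.6, 2107.3]
Outside: 2416 → excluded.
Retained (n=15): Σ = 9174, mean = 9174/15 = 611.600

612 ms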